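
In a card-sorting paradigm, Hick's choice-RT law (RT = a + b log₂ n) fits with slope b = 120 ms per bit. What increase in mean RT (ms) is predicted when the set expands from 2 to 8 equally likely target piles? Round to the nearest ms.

ΔRT = (a + b log₂ n₂) − (a + b log₂ n₁) = b·(log₂ n₂ − log₂ n₁).
log₂(8) − log₂(2) = log₂(8/2) = log₂(4) = 2.
ΔRT = 120 × 2.0000 = 240.000 ms.

240 ms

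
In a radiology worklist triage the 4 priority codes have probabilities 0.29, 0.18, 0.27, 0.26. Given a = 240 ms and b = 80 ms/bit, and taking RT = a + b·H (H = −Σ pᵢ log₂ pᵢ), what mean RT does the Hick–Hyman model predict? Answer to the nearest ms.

H = 0.29·log₂(1/0.29) + 0.18·log₂(1/0.18) + 0.27·log₂(1/0.27) + 0.26·log₂(1/0.26) = 1.9785 bits.
RT = 240 + 80 × 1.9785 = 398.28 ms.

398 ms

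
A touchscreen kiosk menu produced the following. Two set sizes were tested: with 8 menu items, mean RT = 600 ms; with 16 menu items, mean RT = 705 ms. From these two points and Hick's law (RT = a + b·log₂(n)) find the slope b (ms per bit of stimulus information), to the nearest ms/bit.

105 ms/bit

The slope on a log₂ axis is (705 − 600) / (4 − 3) = 105 ms/bit.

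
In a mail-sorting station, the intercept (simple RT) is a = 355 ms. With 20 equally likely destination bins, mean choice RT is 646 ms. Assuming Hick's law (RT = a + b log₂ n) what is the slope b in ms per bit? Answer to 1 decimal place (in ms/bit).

67.3 ms/bit

b = (646 − 355) / log₂(20) = 291 / 4.3219 = 67.331 ms/bit.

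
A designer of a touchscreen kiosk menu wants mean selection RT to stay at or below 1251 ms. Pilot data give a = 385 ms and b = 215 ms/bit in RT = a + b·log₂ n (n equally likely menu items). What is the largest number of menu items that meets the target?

16

Set 385 + 215·log₂ n ≤ 1251 → log₂ n ≤ (1251 − 385)/215 = 4.0279.
So n ≤ 2^4.0279 = 16.313; the largest integer n is 16.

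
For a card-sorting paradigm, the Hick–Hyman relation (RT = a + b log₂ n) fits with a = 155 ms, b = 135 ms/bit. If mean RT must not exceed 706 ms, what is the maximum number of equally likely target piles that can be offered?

16

Set 155 + 135·log₂ n ≤ 706 → log₂ n ≤ (706 − 155)/135 = 4.0815.
So n ≤ 2^4.0815 = 16.930; the largest integer n is 16.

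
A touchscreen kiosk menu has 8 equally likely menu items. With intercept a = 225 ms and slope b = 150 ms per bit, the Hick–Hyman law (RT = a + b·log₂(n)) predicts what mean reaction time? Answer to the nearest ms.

675 ms

log₂(8) = 3 bits, so RT = 225 + 150 × 3 ≈ 675.000 ms.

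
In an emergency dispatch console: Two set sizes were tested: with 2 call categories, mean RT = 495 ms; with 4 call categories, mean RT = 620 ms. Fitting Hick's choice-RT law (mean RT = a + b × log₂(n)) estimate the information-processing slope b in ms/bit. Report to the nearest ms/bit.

125 ms/bit

b = (RT₂ − RT₁)/(log₂ n₂ − log₂ n₁) = (620 − 495)/(2 − 1) = 125 ms/bit.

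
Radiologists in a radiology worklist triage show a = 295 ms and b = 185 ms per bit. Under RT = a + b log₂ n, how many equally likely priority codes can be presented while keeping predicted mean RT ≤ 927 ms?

Information budget: (927 − 295)/185 = 3.4162 bits, so n ≤ 2^3.4162 = 10.675 → at most 10.

10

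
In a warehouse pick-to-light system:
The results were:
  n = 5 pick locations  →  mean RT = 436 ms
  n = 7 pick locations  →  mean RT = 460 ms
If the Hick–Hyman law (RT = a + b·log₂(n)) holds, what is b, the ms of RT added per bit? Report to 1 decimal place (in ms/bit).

Slope: b = (460 − 436) / (log₂ 7 − log₂ 5) = 24/0.4854 = 49.441 ms/bit.

49.4 ms/bit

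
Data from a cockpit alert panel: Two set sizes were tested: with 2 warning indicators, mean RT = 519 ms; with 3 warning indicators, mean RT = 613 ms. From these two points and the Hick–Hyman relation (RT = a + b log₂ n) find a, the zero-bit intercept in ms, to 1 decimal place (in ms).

358.3 ms

The slope on a log₂ axis is (613 − 519) / (1.5850 − 1) = 160.694 ms/bit.
Intercept: a = 519 − 160.694·log₂(2) = 358.306 ms.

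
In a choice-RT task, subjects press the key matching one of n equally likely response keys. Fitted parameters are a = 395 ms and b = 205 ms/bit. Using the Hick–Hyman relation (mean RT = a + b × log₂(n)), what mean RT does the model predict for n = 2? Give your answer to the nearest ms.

log₂(2) = 1 bits, so RT = 395 + 205 × 1 ≈ 600.000 ms.

600 ms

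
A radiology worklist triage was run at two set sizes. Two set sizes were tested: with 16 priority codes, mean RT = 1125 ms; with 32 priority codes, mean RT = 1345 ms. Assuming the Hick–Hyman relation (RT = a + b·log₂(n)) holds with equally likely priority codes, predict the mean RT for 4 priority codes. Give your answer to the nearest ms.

Fit slope and intercept:
  b = (1345 − 1125) / (log₂ 32 − log₂ 16) = 220 / (5 − 4) = 220 ms/bit
  a = 1125 − 220 × 4 = 245 ms
Then RT(4) = 245 + 220 × log₂ 4 = 245 + 220 × 2 ≈ 685.000 ms.

685 ms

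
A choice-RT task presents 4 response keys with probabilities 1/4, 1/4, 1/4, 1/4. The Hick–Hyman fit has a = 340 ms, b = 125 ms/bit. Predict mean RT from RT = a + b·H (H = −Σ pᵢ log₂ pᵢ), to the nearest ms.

590 ms

Each term −pᵢ log₂ pᵢ: 0.25·2 + 0.25·2 + 0.25·2 + 0.25·2; summed, H = 2.000 bits.
Mean RT = a + bH = 340 + 125·2.000 = 590.00 ms.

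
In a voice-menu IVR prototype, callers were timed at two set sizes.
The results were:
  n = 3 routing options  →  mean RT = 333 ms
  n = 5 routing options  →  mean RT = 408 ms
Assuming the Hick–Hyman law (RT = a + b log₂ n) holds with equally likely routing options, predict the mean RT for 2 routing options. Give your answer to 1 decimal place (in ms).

RT is linear in log₂ n, so two points fix the line:
  b = (408 − 333) / (log₂ 5 − log₂ 3) = 75 / (2.3219 − 1.5850) = 101.769 ms/bit
  a = 333 − 101.769 × 1.5850 = 171.700 ms
Then RT(2) = 171.700 + 101.769 × log₂ 2 = 171.700 + 101.769 × 1 ≈ 273.469 ms.

273.5 ms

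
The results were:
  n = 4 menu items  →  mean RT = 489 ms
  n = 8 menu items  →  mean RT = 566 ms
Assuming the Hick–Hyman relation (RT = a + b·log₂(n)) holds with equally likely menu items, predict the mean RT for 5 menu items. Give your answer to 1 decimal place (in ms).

Solve the two-equation system in a and b:
  b = (566 − 489) / (log₂ 8 − log₂ 4) = 77 / (3 − 2) = 77.000 ms/bit
  a = 489 − 77.000 × 2 = 335.000 ms
Then RT(5) = 335.000 + 77.000 × log₂ 5 = 335.000 + 77.000 × 2.3219 ≈ 513.788 ms.

513.8 ms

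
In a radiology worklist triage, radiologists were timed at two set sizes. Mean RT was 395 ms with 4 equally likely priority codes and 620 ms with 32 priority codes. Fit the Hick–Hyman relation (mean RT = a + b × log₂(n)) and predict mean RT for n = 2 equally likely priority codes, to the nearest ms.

Solve the two-equation system in a and b:
  b = (620 − 395) / (log₂ 32 − log₂ 4) = 225 / (5 − 2) = 75 ms/bit
  a = 395 − 75 × 2 = 245 ms
Then RT(2) = 245 + 75 × log₂ 2 = 245 + 75 × 1 ≈ 320.000 ms.

320 ms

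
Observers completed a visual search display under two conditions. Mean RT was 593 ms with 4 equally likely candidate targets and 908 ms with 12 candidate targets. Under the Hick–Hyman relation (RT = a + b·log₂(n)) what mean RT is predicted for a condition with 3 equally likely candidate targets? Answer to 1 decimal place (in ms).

510.5 ms

Solve the two-equation system in a and b:
  b = (908 − 593) / (log₂ 12 − log₂ 4) = 315 / (3.5850 − 2) = 198.743 ms/bit
  a = 593 − 198.743 × 2 = 195.514 ms
Then RT(3) = 195.514 + 198.743 × log₂ 3 = 195.514 + 198.743 × 1.5850 ≈ 510.514 ms.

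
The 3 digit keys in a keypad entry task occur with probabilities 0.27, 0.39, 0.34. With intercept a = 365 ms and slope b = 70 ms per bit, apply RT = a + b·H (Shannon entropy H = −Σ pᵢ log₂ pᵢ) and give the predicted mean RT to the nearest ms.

Entropy contributions −pᵢ log₂ pᵢ: 0.5100, 0.5298, 0.5292; sum H = 1.5690 bits.
RT = a + bH = 365 + 70·1.5690 = 474.83 ms.

475 ms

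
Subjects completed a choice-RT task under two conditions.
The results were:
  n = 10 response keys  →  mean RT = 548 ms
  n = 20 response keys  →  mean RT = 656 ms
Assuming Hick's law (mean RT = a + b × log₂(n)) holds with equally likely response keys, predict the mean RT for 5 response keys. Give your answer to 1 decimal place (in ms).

440.0 ms

RT is linear in log₂ n, so two points fix the line:
  b = (656 − 548) / (log₂ 20 − log₂ 10) = 108 / (4.3219 − 3.3219) = 108.000 ms/bit
  a = 548 − 108.000 × 3.3219 = 189.232 ms
Then RT(5) = 189.232 + 108.000 × log₂ 5 = 189.232 + 108.000 × 2.3219 ≈ 440.000 ms.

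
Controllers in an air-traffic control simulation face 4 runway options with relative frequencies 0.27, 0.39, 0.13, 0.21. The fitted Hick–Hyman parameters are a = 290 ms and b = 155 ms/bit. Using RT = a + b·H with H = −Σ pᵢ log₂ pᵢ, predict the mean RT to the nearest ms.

584 ms

H = 0.27·log₂(1/0.27) + 0.39·log₂(1/0.39) + 0.13·log₂(1/0.13) + 0.21·log₂(1/0.21) = 1.8953 bits.
RT = 290 + 155 × 1.8953 = 583.77 ms.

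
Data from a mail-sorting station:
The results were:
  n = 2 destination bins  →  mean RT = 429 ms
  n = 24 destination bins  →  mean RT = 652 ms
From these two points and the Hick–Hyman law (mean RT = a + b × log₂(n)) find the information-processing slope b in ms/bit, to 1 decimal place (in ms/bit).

62.2 ms/bit

The slope on a log₂ axis is (652 − 429) / (4.5850 − 1) = 62.204 ms/bit.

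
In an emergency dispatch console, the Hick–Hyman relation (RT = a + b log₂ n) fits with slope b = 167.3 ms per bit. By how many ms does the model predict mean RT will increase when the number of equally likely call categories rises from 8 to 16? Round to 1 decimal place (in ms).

The intercept a cancels: ΔRT = b·(log₂ n₂ − log₂ n₁) = b·log₂(n₂/n₁).
log₂(16) − log₂(8) = log₂(16/8) = log₂(2) = 1.
ΔRT = 167.3 × 1.0000 = 167.300 ms.

167.3 ms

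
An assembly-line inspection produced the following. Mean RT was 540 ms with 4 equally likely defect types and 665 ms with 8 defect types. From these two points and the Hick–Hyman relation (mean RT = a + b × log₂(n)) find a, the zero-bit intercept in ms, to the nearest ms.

290 ms

b = (RT₂ − RT₁)/(log₂ n₂ − log₂ n₁) = (665 − 540)/(3 − 2) = 125 ms/bit.
Intercept: a = 540 − 125·log₂(4) = 290.000 ms.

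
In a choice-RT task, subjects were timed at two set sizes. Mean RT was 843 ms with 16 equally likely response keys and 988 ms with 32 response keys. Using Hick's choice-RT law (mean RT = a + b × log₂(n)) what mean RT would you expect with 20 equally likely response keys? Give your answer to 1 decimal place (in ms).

889.7 ms

With log₂ n on the abscissa the relation is linear; from the two conditions:
  b = (988 − 843) / (log₂ 32 − log₂ 16) = 145 / (5 − 4) = 145.000 ms/bit
  a = 843 − 145.000 × 4 = 263.000 ms
Then RT(20) = 263.000 + 145.000 × log₂ 20 = 263.000 + 145.000 × 4.3219 ≈ 889.680 ms.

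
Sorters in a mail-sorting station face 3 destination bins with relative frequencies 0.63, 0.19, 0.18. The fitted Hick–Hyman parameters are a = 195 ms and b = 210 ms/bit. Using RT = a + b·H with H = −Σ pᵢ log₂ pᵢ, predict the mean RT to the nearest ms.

472 ms

H = 0.63·log₂(1/0.63) + 0.19·log₂(1/0.19) + 0.18·log₂(1/0.18) = 1.3205 bits.
RT = 195 + 210 × 1.3205 = 472.30 ms.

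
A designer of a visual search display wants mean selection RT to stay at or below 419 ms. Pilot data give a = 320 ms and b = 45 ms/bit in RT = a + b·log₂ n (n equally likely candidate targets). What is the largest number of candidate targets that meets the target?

Set 320 + 45·log₂ n ≤ 419 → log₂ n ≤ (419 − 320)/45 = 2.2000.
So n ≤ 2^2.2000 = 4.595; the largest integer n is 4.

4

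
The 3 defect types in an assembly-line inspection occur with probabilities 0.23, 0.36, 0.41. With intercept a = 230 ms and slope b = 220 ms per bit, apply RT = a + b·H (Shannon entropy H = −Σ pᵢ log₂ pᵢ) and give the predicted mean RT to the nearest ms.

570 ms

H = 0.23·log₂(1/0.23) + 0.36·log₂(1/0.36) + 0.41·log₂(1/0.41) = 1.5457 bits.
RT = 230 + 220 × 1.5457 = 570.05 ms.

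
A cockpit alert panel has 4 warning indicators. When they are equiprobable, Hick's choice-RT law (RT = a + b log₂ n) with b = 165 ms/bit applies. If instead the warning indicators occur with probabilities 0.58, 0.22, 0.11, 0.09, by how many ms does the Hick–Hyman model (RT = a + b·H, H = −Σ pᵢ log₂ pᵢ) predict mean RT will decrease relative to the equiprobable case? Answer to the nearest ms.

66 ms

Equiprobable entropy H₀ = log₂ 4 = 2.0000 bits.
Skewed entropy H = −Σ pᵢ log₂ pᵢ = 1.5993 bits.
ΔRT = b·(H₀ − H) = 165 × 0.4007 = 66.11 ms.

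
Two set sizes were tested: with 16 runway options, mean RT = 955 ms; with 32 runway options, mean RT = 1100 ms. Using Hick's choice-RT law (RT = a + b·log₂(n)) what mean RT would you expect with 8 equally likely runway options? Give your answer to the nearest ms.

810 ms

RT is linear in log₂ n, so two points fix the line:
  b = (1100 − 955) / (log₂ 32 − log₂ 16) = 145 / (5 − 4) = 145 ms/bit
  a = 955 − 145 × 4 = 375 ms
Then RT(8) = 375 + 145 × log₂ 8 = 375 + 145 × 3 ≈ 810.000 ms.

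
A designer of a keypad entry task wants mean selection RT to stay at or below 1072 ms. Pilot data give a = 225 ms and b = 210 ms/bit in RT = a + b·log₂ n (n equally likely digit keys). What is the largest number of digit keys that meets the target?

210·log₂ n ≤ 1072 − 225 = 847, giving log₂ n ≤ 4.0333 and n ≤ 16.374. The largest whole number is 16.

16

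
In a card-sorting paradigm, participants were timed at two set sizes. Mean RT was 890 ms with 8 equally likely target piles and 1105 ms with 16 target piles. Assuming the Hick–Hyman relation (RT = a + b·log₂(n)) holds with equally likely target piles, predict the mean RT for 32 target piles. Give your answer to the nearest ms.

Fit slope and intercept:
  b = (1105 − 890) / (log₂ 16 − log₂ 8) = 215 / (4 − 3) = 215 ms/bit
  a = 890 − 215 × 3 = 245 ms
Then RT(32) = 245 + 215 × log₂ 32 = 245 + 215 × 5 ≈ 1320.000 ms.

1320 ms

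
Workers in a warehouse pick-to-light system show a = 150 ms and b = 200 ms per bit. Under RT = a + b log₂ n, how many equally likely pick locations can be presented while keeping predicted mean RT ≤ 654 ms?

5

200·log₂ n ≤ 654 − 150 = 504, giving log₂ n ≤ 2.5200 and n ≤ 5.736. The largest whole number is 5.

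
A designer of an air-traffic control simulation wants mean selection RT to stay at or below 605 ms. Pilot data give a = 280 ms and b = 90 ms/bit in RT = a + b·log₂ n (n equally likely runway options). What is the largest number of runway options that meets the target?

12

Set 280 + 90·log₂ n ≤ 605 → log₂ n ≤ (605 − 280)/90 = 3.6111.
So n ≤ 2^3.6111 = 12.219; the largest integer n is 12.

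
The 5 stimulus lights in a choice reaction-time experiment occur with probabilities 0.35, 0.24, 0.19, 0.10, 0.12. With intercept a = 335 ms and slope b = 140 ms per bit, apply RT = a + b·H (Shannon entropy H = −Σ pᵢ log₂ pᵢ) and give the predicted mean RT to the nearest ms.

640 ms

Entropy contributions −pᵢ log₂ pᵢ: 0.5301, 0.4941, 0.4552, 0.3322, 0.3671; sum H = 2.1787 bits.
RT = a + bH = 335 + 140·2.1787 = 640.02 ms.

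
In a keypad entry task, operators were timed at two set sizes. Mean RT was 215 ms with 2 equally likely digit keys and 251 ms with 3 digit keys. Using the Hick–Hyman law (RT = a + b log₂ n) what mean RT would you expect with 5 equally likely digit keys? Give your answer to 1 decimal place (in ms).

Fit slope and intercept:
  b = (251 − 215) / (log₂ 3 − log₂ 2) = 36 / (1.5850 − 1) = 61.542 ms/bit
  a = 215 − 61.542 × 1 = 153.458 ms
Then RT(5) = 153.458 + 61.542 × log₂ 5 = 153.458 + 61.542 × 2.3219 ≈ 296.355 ms.

296.4 ms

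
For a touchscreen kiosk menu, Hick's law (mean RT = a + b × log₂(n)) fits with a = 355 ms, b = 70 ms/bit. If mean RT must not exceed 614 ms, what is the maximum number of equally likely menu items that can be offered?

Set 355 + 70·log₂ n ≤ 614 → log₂ n ≤ (614 − 355)/70 = 3.7000.
So n ≤ 2^3.7000 = 12.996; the largest integer n is 12.

12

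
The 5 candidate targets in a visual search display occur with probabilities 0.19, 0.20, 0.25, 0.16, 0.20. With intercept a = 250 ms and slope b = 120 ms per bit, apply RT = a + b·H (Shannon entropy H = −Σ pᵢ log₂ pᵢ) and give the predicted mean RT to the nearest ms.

527 ms

H = 0.19·log₂(1/0.19) + 0.20·log₂(1/0.20) + 0.25·log₂(1/0.25) + 0.16·log₂(1/0.16) + 0.20·log₂(1/0.20) = 2.3070 bits.
RT = 250 + 120 × 2.3070 = 526.84 ms.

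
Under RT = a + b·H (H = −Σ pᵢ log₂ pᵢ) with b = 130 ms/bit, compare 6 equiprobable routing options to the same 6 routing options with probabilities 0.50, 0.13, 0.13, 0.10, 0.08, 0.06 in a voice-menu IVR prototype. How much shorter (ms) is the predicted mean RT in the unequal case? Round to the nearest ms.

Equiprobable entropy H₀ = log₂ 6 = 2.5850 bits.
Skewed entropy H = −Σ pᵢ log₂ pᵢ = 2.1325 bits.
ΔRT = b·(H₀ − H) = 130 × 0.4524 = 58.82 ms.

59 ms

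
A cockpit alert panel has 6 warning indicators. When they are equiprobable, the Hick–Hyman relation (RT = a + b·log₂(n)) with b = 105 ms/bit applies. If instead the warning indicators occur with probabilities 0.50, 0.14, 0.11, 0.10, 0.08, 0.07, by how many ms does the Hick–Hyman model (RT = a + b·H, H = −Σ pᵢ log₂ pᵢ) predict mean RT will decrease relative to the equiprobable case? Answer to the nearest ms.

47 ms

Equiprobable entropy H₀ = log₂ 6 = 2.5850 bits.
Skewed entropy H = −Σ pᵢ log₂ pᵢ = 2.1397 bits.
ΔRT = b·(H₀ − H) = 105 × 0.4453 = 46.76 ms.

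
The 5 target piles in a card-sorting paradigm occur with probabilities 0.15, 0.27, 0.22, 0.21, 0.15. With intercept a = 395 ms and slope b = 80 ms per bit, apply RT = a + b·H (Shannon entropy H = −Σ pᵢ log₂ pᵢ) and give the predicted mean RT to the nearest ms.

H = 0.15·log₂(1/0.15) + 0.27·log₂(1/0.27) + 0.22·log₂(1/0.22) + 0.21·log₂(1/0.21) + 0.15·log₂(1/0.15) = 2.2845 bits.
RT = 395 + 80 × 2.2845 = 577.76 ms.

578 ms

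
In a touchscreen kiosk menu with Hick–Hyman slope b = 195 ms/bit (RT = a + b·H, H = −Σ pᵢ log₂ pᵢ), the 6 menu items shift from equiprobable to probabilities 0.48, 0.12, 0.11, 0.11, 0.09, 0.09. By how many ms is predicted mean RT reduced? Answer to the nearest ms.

75 ms

The RT saving is b·ΔH. Equiprobable H₀ = log₂(6) = 2.5850 bits; with the given probabilities H = 2.2012 bits.
b·(H₀ − H) = 195 × (2.5850 − 2.2012) = 74.83 ms.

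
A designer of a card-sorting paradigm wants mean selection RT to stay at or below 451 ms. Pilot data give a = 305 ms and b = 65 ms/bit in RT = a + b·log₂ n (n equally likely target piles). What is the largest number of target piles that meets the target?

Information budget: (451 − 305)/65 = 2.2462 bits, so n ≤ 2^2.2462 = 4.744 → at most 4.

4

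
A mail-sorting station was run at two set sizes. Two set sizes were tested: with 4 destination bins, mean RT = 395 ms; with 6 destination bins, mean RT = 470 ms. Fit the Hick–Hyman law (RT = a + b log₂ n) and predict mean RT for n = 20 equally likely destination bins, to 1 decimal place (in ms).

RT is linear in log₂ n, so two points fix the line:
  b = (470 − 395) / (log₂ 6 − log₂ 4) = 75 / (2.5850 − 2) = 128.213 ms/bit
  a = 395 − 128.213 × 2 = 138.573 ms
Then RT(20) = 138.573 + 128.213 × log₂ 20 = 138.573 + 128.213 × 4.3219 ≈ 692.702 ms.

692.7 ms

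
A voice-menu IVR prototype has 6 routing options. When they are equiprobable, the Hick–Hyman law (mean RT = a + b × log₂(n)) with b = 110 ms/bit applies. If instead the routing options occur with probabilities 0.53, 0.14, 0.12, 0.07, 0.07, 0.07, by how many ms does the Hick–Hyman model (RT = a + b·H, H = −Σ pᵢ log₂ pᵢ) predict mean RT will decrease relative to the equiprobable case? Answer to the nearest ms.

58 ms

The RT saving is b·ΔH. Equiprobable H₀ = log₂(6) = 2.5850 bits; with the given probabilities H = 2.0553 bits.
b·(H₀ − H) = 110 × (2.5850 − 2.0553) = 58.26 ms.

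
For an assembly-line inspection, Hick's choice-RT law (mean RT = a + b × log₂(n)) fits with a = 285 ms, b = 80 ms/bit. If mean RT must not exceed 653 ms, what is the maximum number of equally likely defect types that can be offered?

80·log₂ n ≤ 653 − 285 = 368, giving log₂ n ≤ 4.6000 and n ≤ 24.251. The largest whole number is 24.

24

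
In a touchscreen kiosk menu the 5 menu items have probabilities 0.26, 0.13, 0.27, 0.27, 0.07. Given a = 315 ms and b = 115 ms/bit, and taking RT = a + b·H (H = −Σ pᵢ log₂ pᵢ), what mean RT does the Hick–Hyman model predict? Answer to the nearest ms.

565 ms

H = 0.26·log₂(1/0.26) + 0.13·log₂(1/0.13) + 0.27·log₂(1/0.27) + 0.27·log₂(1/0.27) + 0.07·log₂(1/0.07) = 2.1765 bits.
RT = 315 + 115 × 2.1765 = 565.30 ms.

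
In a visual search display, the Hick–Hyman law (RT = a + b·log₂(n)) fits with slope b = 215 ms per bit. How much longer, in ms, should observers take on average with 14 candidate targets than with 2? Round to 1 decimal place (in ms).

The intercept a cancels: ΔRT = b·(log₂ n₂ − log₂ n₁) = b·log₂(n₂/n₁).
log₂(14) − log₂(2) = 3.8074 − 1 = 2.8074.
ΔRT = 215 × 2.8074 = 603.581 ms.

603.6 ms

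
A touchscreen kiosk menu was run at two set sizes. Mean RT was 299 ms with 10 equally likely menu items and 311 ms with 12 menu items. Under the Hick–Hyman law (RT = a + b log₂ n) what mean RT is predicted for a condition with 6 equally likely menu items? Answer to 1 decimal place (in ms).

With log₂ n on the abscissa the relation is linear; from the two conditions:
  b = (311 − 299) / (log₂ 12 − log₂ 10) = 12 / (3.5850 − 3.3219) = 45.621 ms/bit
  a = 299 − 45.621 × 3.3219 = 147.449 ms
Then RT(6) = 147.449 + 45.621 × log₂ 6 = 147.449 + 45.621 × 2.5850 ≈ 265.379 ms.

265.4 ms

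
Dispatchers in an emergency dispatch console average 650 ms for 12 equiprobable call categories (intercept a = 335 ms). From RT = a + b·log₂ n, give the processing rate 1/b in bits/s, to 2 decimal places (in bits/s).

b = (650 − 335)/log₂ 12 = 315/3.5850 = 87.867 ms per bit = 0.08787 s/bit; the reciprocal is 11.381 bits/s.

11.38 bits/s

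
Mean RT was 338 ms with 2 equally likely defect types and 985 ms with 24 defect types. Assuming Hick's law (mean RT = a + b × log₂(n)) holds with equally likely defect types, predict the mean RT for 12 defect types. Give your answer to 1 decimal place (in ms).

804.5 ms

RT is linear in log₂ n, so two points fix the line:
  b = (985 − 338) / (log₂ 24 − log₂ 2) = 647 / (4.5850 − 1) = 180.476 ms/bit
  a = 338 − 180.476 × 1 = 157.524 ms
Then RT(12) = 157.524 + 180.476 × log₂ 12 = 157.524 + 180.476 × 3.5850 ≈ 804.524 ms.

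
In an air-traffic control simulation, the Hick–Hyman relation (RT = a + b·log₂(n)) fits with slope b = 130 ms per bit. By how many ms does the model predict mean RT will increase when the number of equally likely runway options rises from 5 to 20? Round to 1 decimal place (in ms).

The intercept a cancels: ΔRT = b·(log₂ n₂ − log₂ n₁) = b·log₂(n₂/n₁).
log₂(20) − log₂(5) = log₂(20/5) = log₂(4) = 2.
ΔRT = 130 × 2.0000 = 260.000 ms.

260.0 ms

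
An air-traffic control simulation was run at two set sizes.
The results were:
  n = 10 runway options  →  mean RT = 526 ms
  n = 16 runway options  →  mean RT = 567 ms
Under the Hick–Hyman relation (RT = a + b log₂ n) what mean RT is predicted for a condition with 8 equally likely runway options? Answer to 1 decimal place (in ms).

RT is linear in log₂ n, so two points fix the line:
  b = (567 − 526) / (log₂ 16 − log₂ 10) = 41 / (4 − 3.3219) = 60.466 ms/bit
  a = 526 − 60.466 × 3.3219 = 325.138 ms
Then RT(8) = 325.138 + 60.466 × log₂ 8 = 325.138 + 60.466 × 3 ≈ 506.534 ms.

506.5 ms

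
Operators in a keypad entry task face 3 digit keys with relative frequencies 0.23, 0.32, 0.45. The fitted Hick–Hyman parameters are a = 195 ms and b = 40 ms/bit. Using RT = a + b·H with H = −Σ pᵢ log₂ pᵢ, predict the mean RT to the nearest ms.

256 ms

H = 0.23·log₂(1/0.23) + 0.32·log₂(1/0.32) + 0.45·log₂(1/0.45) = 1.5321 bits.
RT = 195 + 40 × 1.5321 = 256.28 ms.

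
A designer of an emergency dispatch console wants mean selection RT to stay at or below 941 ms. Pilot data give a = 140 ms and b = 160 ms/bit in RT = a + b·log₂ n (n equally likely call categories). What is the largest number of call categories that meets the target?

32

160·log₂ n ≤ 941 − 140 = 801, giving log₂ n ≤ 5.0062 and n ≤ 32.139. The largest whole number is 32.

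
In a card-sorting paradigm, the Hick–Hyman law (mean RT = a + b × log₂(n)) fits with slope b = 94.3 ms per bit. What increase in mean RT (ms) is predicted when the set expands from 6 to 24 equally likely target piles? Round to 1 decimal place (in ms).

ΔRT = (a + b log₂ n₂) − (a + b log₂ n₁) = b·(log₂ n₂ − log₂ n₁).
log₂(24) − log₂(6) = log₂(24/6) = log₂(4) = 2.
ΔRT = 94.3 × 2.0000 = 188.600 ms.

188.6 ms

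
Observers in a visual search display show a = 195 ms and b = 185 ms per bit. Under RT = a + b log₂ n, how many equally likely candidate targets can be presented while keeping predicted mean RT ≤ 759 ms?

185·log₂ n ≤ 759 − 195 = 564, giving log₂ n ≤ 3.0486 and n ≤ 8.274. The largest whole number is 8.

8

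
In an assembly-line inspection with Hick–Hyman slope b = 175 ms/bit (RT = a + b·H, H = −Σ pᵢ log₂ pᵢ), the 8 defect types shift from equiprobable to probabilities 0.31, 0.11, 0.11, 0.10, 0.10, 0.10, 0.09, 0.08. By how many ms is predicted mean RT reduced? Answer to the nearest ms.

The RT saving is b·ΔH. Equiprobable H₀ = log₂(8) = 3.0000 bits; with the given probabilities H = 2.8251 bits.
b·(H₀ − H) = 175 × (3.0000 − 2.8251) = 30.61 ms.

31 ms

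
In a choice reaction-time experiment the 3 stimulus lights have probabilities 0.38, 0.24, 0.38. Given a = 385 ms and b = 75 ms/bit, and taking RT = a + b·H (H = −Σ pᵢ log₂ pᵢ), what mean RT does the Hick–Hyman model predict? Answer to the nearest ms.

H = 0.38·log₂(1/0.38) + 0.24·log₂(1/0.24) + 0.38·log₂(1/0.38) = 1.5550 bits.
RT = 385 + 75 × 1.5550 = 501.63 ms.

502 ms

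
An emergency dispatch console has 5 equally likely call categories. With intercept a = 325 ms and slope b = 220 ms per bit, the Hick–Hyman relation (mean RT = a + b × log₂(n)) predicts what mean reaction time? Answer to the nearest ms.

log₂(5) = 2.3219 bits, so RT = 325 + 220 × 2.3219 ≈ 835.824 ms.

836 ms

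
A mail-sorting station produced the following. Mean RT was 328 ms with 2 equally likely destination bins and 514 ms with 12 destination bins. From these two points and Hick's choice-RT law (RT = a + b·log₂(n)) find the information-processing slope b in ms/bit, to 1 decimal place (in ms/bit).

72.0 ms/bit

The slope on a log₂ axis is (514 − 328) / (3.5850 − 1) = 71.955 ms/bit.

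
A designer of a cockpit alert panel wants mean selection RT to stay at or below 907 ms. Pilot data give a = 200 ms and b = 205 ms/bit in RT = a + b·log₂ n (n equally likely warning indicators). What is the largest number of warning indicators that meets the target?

Information budget: (907 − 200)/205 = 3.4488 bits, so n ≤ 2^3.4488 = 10.919 → at most 10.

10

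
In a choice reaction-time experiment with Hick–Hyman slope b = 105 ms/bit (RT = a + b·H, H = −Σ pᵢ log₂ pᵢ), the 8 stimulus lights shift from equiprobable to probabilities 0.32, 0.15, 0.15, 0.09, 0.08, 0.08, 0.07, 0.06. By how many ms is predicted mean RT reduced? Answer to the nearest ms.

26 ms

The RT saving is b·ΔH. Equiprobable H₀ = log₂(8) = 3.0000 bits; with the given probabilities H = 2.7549 bits.
b·(H₀ − H) = 105 × (3.0000 − 2.7549) = 25.74 ms.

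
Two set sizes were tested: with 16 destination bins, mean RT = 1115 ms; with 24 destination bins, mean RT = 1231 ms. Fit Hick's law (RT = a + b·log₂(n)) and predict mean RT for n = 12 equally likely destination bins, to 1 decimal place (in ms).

1032.7 ms

RT is linear in log₂ n, so two points fix the line:
  b = (1231 − 1115) / (log₂ 24 − log₂ 16) = 116 / (4.5850 − 4) = 198.303 ms/bit
  a = 1115 − 198.303 × 4 = 321.787 ms
Then RT(12) = 321.787 + 198.303 × log₂ 12 = 321.787 + 198.303 × 3.5850 ≈ 1032.697 ms.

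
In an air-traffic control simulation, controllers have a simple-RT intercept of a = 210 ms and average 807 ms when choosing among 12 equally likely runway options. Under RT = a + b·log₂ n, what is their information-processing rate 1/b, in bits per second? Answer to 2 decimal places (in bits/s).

Choice component = 807 − 210 = 597 ms over log₂(12) = 3.5850 bits.
b = 597 / 3.5850 = 166.529 ms/bit, so 1/b = 6.005 bits/s.

6.00 bits/s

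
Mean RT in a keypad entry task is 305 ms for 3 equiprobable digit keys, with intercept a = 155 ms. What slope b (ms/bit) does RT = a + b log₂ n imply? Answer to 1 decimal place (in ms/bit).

b = (305 − 155) / log₂(3) = 150 / 1.5850 = 94.639 ms/bit.

94.6 ms/bit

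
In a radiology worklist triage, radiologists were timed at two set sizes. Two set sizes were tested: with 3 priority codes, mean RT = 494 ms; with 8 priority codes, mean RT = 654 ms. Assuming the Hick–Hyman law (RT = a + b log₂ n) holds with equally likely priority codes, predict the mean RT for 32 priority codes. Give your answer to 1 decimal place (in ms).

With log₂ n on the abscissa the relation is linear; from the two conditions:
  b = (654 − 494) / (log₂ 8 − log₂ 3) = 160 / (3 − 1.5850) = 113.071 ms/bit
  a = 494 − 113.071 × 1.5850 = 314.786 ms
Then RT(32) = 314.786 + 113.071 × log₂ 32 = 314.786 + 113.071 × 5 ≈ 880.142 ms.

880.1 ms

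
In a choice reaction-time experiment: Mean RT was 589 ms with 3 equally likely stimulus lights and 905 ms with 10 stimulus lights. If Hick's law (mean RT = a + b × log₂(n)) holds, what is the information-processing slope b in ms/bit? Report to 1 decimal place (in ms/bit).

Slope: b = (905 − 589) / (log₂ 10 − log₂ 3) = 316/1.7370 = 181.926 ms/bit.

181.9 ms/bit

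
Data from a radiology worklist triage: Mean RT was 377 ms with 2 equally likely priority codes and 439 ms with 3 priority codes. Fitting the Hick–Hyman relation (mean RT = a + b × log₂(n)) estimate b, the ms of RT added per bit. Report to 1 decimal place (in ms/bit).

106.0 ms/bit

Slope: b = (439 − 377) / (log₂ 3 − log₂ 2) = 62/0.5850 = 105.990 ms/bit.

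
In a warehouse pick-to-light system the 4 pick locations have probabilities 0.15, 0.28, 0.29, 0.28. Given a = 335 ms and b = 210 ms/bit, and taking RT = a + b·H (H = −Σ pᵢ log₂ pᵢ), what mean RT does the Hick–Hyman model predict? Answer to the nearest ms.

H = 0.15·log₂(1/0.15) + 0.28·log₂(1/0.28) + 0.29·log₂(1/0.29) + 0.28·log₂(1/0.28) = 1.9569 bits.
RT = 335 + 210 × 1.9569 = 745.95 ms.

746 ms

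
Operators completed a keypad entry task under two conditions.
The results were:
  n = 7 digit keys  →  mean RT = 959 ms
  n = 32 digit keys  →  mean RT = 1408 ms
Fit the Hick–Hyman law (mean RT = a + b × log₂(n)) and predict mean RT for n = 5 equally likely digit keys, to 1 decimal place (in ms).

RT is linear in log₂ n, so two points fix the line:
  b = (1408 − 959) / (log₂ 32 − log₂ 7) = 449 / (5 − 2.8074) = 204.776 ms/bit
  a = 959 − 204.776 × 2.8074 = 384.122 ms
Then RT(5) = 384.122 + 204.776 × log₂ 5 = 384.122 + 204.776 × 2.3219 ≈ 859.596 ms.

859.6 ms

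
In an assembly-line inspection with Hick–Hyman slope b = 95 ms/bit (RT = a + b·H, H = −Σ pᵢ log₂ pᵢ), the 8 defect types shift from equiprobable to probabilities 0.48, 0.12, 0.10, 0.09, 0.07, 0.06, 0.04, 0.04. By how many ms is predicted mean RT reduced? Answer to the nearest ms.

57 ms

Equiprobable entropy H₀ = log₂ 8 = 3.0000 bits.
Skewed entropy H = −Σ pᵢ log₂ pᵢ = 2.4038 bits.
ΔRT = b·(H₀ − H) = 95 × 0.5962 = 56.64 ms.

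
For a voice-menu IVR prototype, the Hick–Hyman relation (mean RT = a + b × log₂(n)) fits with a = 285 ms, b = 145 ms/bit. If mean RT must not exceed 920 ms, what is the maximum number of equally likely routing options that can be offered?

20

Information budget: (920 − 285)/145 = 4.3793 bits, so n ≤ 2^4.3793 = 20.812 → at most 20.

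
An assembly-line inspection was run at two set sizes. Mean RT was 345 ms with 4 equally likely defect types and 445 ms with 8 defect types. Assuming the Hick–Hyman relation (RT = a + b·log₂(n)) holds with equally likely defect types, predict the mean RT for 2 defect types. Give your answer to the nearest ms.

With log₂ n on the abscissa the relation is linear; from the two conditions:
  b = (445 − 345) / (log₂ 8 − log₂ 4) = 100 / (3 − 2) = 100 ms/bit
  a = 345 − 100 × 2 = 145 ms
Then RT(2) = 145 + 100 × log₂ 2 = 145 + 100 × 1 ≈ 245.000 ms.

245 ms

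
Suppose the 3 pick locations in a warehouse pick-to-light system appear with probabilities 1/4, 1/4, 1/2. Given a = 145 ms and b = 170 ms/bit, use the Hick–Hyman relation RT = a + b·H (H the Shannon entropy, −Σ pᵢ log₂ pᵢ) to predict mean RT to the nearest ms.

Each term −pᵢ log₂ pᵢ: 0.25·2 + 0.25·2 + 0.5·1; summed, H = 1.500 bits.
Mean RT = a + bH = 145 + 170·1.500 = 400.00 ms.

400 ms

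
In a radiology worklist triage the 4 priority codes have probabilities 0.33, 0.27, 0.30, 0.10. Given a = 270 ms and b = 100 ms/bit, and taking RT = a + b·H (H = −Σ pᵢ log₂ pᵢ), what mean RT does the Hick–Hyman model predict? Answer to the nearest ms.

459 ms

H = 0.33·log₂(1/0.33) + 0.27·log₂(1/0.27) + 0.30·log₂(1/0.30) + 0.10·log₂(1/0.10) = 1.8911 bits.
RT = 270 + 100 × 1.8911 = 459.11 ms.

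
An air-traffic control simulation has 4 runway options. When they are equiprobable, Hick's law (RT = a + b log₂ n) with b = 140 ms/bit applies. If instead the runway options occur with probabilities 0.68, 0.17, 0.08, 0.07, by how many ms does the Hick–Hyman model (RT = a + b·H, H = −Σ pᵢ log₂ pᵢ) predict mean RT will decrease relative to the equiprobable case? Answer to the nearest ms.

88 ms

The RT saving is b·ΔH. Equiprobable H₀ = log₂(4) = 2.0000 bits; with the given probabilities H = 1.3730 bits.
b·(H₀ − H) = 140 × (2.0000 − 1.3730) = 87.78 ms.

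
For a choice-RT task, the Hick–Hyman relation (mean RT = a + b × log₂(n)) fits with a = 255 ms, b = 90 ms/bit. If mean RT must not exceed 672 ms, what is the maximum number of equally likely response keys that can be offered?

Set 255 + 90·log₂ n ≤ 672 → log₂ n ≤ (672 − 255)/90 = 4.6333.
So n ≤ 2^4.6333 = 24.818; the largest integer n is 24.

24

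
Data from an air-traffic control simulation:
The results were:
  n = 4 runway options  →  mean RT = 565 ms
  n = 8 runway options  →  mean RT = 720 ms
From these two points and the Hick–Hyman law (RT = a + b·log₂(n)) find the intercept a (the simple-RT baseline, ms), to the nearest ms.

255 ms

b = (RT₂ − RT₁)/(log₂ n₂ − log₂ n₁) = (720 − 565)/(3 − 2) = 155 ms/bit.
Intercept: a = 565 − 155·log₂(4) = 255.000 ms.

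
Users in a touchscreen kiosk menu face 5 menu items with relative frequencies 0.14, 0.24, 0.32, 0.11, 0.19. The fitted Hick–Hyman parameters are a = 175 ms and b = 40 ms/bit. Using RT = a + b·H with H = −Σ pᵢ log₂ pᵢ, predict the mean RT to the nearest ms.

264 ms

H = 0.14·log₂(1/0.14) + 0.24·log₂(1/0.24) + 0.32·log₂(1/0.32) + 0.11·log₂(1/0.11) + 0.19·log₂(1/0.19) = 2.2228 bits.
RT = 175 + 40 × 2.2228 = 263.91 ms.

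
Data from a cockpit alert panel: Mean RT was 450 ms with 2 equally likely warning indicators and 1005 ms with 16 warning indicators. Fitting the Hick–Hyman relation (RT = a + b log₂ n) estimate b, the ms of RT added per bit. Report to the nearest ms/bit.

Slope: b = (1005 − 450) / (log₂ 16 − log₂ 2) = 555/3.0000 = 185 ms/bit.

185 ms/bit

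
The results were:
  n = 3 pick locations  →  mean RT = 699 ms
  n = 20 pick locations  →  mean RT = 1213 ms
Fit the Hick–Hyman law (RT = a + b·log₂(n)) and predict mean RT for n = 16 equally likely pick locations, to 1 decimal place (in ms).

Fit slope and intercept:
  b = (1213 − 699) / (log₂ 20 − log₂ 3) = 514 / (4.3219 − 1.5850) = 187.799 ms/bit
  a = 699 − 187.799 × 1.5850 = 401.345 ms
Then RT(16) = 401.345 + 187.799 × log₂ 16 = 401.345 + 187.799 × 4 ≈ 1152.542 ms.

1152.5 ms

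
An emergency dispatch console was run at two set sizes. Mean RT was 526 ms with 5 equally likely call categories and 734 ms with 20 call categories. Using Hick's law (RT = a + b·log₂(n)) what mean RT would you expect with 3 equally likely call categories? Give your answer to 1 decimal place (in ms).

RT is linear in log₂ n, so two points fix the line:
  b = (734 − 526) / (log₂ 20 − log₂ 5) = 208 / (4.3219 − 2.3219) = 104.000 ms/bit
  a = 526 − 104.000 × 2.3219 = 284.519 ms
Then RT(3) = 284.519 + 104.000 × log₂ 3 = 284.519 + 104.000 × 1.5850 ≈ 449.356 ms.

449.4 ms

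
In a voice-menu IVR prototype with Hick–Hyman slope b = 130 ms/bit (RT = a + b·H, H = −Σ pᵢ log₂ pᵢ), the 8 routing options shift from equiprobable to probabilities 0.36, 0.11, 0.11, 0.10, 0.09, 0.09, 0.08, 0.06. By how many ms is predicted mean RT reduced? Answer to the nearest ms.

36 ms

The RT saving is b·ΔH. Equiprobable H₀ = log₂(8) = 3.0000 bits; with the given probabilities H = 2.7237 bits.
b·(H₀ − H) = 130 × (3.0000 − 2.7237) = 35.91 ms.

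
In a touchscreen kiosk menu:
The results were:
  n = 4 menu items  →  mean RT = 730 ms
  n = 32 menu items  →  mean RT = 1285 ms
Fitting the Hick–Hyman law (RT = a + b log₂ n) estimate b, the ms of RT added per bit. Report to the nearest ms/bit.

b = (RT₂ − RT₁)/(log₂ n₂ − log₂ n₁) = (1285 − 730)/(5 − 2) = 185 ms/bit.

185 ms/bit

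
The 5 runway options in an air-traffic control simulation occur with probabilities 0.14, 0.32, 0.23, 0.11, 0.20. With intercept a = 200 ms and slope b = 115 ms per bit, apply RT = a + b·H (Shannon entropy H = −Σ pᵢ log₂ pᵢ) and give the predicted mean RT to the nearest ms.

456 ms

Entropy contributions −pᵢ log₂ pᵢ: 0.3971, 0.5260, 0.4877, 0.3503, 0.4644; sum H = 2.2255 bits.
RT = a + bH = 200 + 115·2.2255 = 455.93 ms.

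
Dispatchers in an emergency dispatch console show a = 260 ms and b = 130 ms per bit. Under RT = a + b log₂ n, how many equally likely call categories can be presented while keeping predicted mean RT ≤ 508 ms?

Information budget: (508 − 260)/130 = 1.9077 bits, so n ≤ 2^1.9077 = 3.752 → at most 3.

3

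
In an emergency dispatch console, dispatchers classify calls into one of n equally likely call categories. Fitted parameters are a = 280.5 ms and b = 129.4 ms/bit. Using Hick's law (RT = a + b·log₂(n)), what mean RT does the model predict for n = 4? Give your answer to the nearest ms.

539 ms

log₂(4) = 2 bits, so RT = 280.5 + 129.4 × 2 ≈ 539.300 ms.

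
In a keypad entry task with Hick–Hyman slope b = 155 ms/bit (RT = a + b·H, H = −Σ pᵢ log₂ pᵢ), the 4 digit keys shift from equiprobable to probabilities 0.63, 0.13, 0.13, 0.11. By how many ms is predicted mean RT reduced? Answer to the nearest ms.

72 ms

Equiprobable entropy H₀ = log₂ 4 = 2.0000 bits.
Skewed entropy H = −Σ pᵢ log₂ pᵢ = 1.5355 bits.
ΔRT = b·(H₀ − H) = 155 × 0.4645 = 71.99 ms.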